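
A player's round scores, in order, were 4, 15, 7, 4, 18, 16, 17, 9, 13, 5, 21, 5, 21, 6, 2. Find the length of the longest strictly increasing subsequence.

Let dp[i] be the length of the longest such subsequence ending at index i:
i:      1  2  3  4  5  6  7  8  9 10 11 12 13 14 15
a[i]:   4 15  7  4 18 16 17  9 13  5 21  5 21  6  2
dp:     1  2  2  1  3  3  4  3  4  2  5  2  5  3  1
Maximum dp value is 5.

5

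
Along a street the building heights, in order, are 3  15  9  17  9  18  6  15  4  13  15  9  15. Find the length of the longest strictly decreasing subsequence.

4

Negate each value so 'decreasing' becomes 'increasing', then run patience tails on the negated sequence:
-3 → extends → [-3]
-15 → replaces -3 → [-15]
-9 → extends → [-15, -9]
-17 → replaces -15 → [-17, -9]
-9 → already a tail → [-17, -9]
-18 → replaces -17 → [-18, -9]
-6 → extends → [-18, -9, -6]
-15 → replaces -9 → [-18, -15, -6]
-4 → extends → [-18, -15, -6, -4]
-13 → replaces -6 → [-18, -15, -13, -4]
-15 → already a tail → [-18, -15, -13, -4]
-9 → replaces -4 → [-18, -15, -13, -9]
-15 → already a tail → [-18, -15, -13, -9]
Four tails, so the longest strictly decreasing subsequence of the original has length 4.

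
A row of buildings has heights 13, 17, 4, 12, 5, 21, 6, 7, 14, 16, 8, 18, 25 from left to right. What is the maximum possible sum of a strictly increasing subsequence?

95

Let S[i] be the best sum of a strictly increasing subsequence ending at i:
i:      1  2  3  4  5  6  7  8  9 10 11 12 13
a[i]:  13 17  4 12  5 21  6  7 14 16  8 18 25
S:     13 30  4 16  9 51 15 22 36 52 30 70 95
Maximum is 95 (e.g. 4 + 5 + 6 + 7 + 14 + 16 + 18 + 25).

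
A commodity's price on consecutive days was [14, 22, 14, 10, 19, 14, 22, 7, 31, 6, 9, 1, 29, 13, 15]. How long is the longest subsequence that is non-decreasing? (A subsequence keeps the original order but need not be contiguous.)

Let dp[i] be the length of the longest such subsequence ending at index i:
i:      1  2  3  4  5  6  7  8  9 10 11 12 13 14 15
a[i]:  14 22 14 10 19 14 22  7 31  6  9  1 29 13 15
dp:     1  2  2  1  3  3  4  1  5  1  2  1  5  3  4
Maximum dp value is 5.

5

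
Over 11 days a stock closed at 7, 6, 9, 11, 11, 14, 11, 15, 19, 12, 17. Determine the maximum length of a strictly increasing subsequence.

6

Let dp[i] be the length of the longest such subsequence ending at index i:
i:      1  2  3  4  5  6  7  8  9 10 11
a[i]:   7  6  9 11 11 14 11 15 19 12 17
dp:     1  1  2  3  3  4  3  5  6  4  6
Maximum dp value is 6.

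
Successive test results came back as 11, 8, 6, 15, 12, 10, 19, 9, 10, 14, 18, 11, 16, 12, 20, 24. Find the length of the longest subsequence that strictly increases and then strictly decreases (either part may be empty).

inc[i] = longest strictly increasing subsequence ending at i; dec[i] = longest strictly decreasing subsequence starting at i:
i:      1  2  3  4  5  6  7  8  9 10 11 12 13 14 15 16
a[i]:  11  8  6 15 12 10 19  9 10 14 18 11 16 12 20 24
inc:    1  1  1  2  2  2  3  2  3  4  5  4  5  5  6  7
dec:    3  2  1  4  3  2  4  1  1  2  3  1  2  1  1  1
Best peak at i=11 (value 18): inc=5, dec=3, length 5+3−1 = 7.

7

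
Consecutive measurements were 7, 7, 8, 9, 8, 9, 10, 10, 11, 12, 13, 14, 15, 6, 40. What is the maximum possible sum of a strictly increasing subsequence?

139

Let S[i] be the best sum of a strictly increasing subsequence ending at i:
i:       1   2   3   4   5   6   7   8   9  10  11  12  13  14  15
a[i]:    7   7   8   9   8   9  10  10  11  12  13  14  15   6  40
S:       7   7  15  24  15  24  34  34  45  57  70  84  99   6 139
Maximum is 139 (e.g. 7 + 8 + 9 + 10 + 11 + 12 + 13 + 14 + 15 + 40).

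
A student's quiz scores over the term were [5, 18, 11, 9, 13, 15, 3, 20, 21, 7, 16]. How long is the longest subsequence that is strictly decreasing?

4

Negate each value so 'decreasing' becomes 'increasing', then run patience tails on the negated sequence:
-5 → extends → [-5]
-18 → replaces -5 → [-18]
-11 → extends → [-18, -11]
-9 → extends → [-18, -11, -9]
-13 → replaces -11 → [-18, -13, -9]
-15 → replaces -13 → [-18, -15, -9]
-3 → extends → [-18, -15, -9, -3]
-20 → replaces -18 → [-20, -15, -9, -3]
-21 → replaces -20 → [-21, -15, -9, -3]
-7 → replaces -3 → [-21, -15, -9, -7]
-16 → replaces -15 → [-21, -16, -9, -7]
Four tails, so the longest strictly decreasing subsequence of the original has length 4.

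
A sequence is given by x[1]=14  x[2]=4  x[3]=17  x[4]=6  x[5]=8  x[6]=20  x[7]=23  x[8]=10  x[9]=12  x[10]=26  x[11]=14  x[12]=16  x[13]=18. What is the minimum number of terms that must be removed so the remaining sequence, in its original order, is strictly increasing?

5

Fewest deletions = n − (longest strictly increasing subsequence).
Patience tails:
14 → extends → [14]
4 → replaces 14 → [4]
17 → extends → [4, 17]
6 → replaces 17 → [4, 6]
8 → extends → [4, 6, 8]
20 → extends → [4, 6, 8, 20]
23 → extends → [4, 6, 8, 20, 23]
10 → replaces 20 → [4, 6, 8, 10, 23]
12 → replaces 23 → [4, 6, 8, 10, 12]
26 → extends → [4, 6, 8, 10, 12, 26]
14 → replaces 26 → [4, 6, 8, 10, 12, 14]
16 → extends → [4, 6, 8, 10, 12, 14, 16]
18 → extends → [4, 6, 8, 10, 12, 14, 16, 18]
Longest strictly increasing subsequence has length 8, so deletions = 13 − 8 = 5.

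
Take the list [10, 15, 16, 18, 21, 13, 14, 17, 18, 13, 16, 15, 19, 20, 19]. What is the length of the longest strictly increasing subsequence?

7

Track the smallest tail for each achievable length (strict):
10 → extends → [10]
15 → extends → [10, 15]
16 → extends → [10, 15, 16]
18 → extends → [10, 15, 16, 18]
21 → extends → [10, 15, 16, 18, 21]
13 → replaces 15 → [10, 13, 16, 18, 21]
14 → replaces 16 → [10, 13, 14, 18, 21]
17 → replaces 18 → [10, 13, 14, 17, 21]
18 → replaces 21 → [10, 13, 14, 17, 18]
13 → already a tail → [10, 13, 14, 17, 18]
16 → replaces 17 → [10, 13, 14, 16, 18]
15 → replaces 16 → [10, 13, 14, 15, 18]
19 → extends → [10, 13, 14, 15, 18, 19]
20 → extends → [10, 13, 14, 15, 18, 19, 20]
19 → already a tail → [10, 13, 14, 15, 18, 19, 20]
Seven tails, so the longest strictly increasing subsequence has length 7 (e.g. 10, 15, 16, 17, 18, 19, 20).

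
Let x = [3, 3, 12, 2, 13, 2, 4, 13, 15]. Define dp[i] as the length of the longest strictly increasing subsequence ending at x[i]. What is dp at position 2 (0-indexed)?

2

dp[i] = 1 + max{dp[j] : j<i, x[j]<x[i]} (or 1 if no such j):
i:      0  1  2  3  4  5  6  7  8
x[i]:   3  3 12  2 13  2  4 13 15
dp:     1  1  2  1  3  1  2  3  4
At index 2 the value is 2.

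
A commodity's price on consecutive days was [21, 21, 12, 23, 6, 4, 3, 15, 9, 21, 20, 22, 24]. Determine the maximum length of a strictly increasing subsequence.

Track the smallest tail for each achievable length (strict):
21 → extends → [21]
21 → already a tail → [21]
12 → replaces 21 → [12]
23 → extends → [12, 23]
6 → replaces 12 → [6, 23]
4 → replaces 6 → [4, 23]
3 → replaces 4 → [3, 23]
15 → replaces 23 → [3, 15]
9 → replaces 15 → [3, 9]
21 → extends → [3, 9, 21]
20 → replaces 21 → [3, 9, 20]
22 → extends → [3, 9, 20, 22]
24 → extends → [3, 9, 20, 22, 24]
Five tails, so the longest strictly increasing subsequence has length 5 (e.g. 12, 15, 21, 22, 24).

5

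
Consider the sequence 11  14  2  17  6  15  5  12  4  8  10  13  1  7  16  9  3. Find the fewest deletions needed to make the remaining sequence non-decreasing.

11

Fewest deletions = n − (longest non-decreasing subsequence).
i:      1  2  3  4  5  6  7  8  9 10 11 12 13 14 15 16 17
a[i]:  11 14  2 17  6 15  5 12  4  8 10 13  1  7 16  9  3
dp:     1  2  1  3  2  3  2  3  2  3  4  5  1  3  6  4  2
max dp = 6, so deletions = 17 − 6 = 11.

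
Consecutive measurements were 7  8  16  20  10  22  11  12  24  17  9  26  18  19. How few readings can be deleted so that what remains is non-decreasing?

Fewest deletions = n − (longest non-decreasing subsequence).
Patience tails:
7 → extends → [7]
8 → extends → [7, 8]
16 → extends → [7, 8, 16]
20 → extends → [7, 8, 16, 20]
10 → replaces 16 → [7, 8, 10, 20]
22 → extends → [7, 8, 10, 20, 22]
11 → replaces 20 → [7, 8, 10, 11, 22]
12 → replaces 22 → [7, 8, 10, 11, 12]
24 → extends → [7, 8, 10, 11, 12, 24]
17 → replaces 24 → [7, 8, 10, 11, 12, 17]
9 → replaces 10 → [7, 8, 9, 11, 12, 17]
26 → extends → [7, 8, 9, 11, 12, 17, 26]
18 → replaces 26 → [7, 8, 9, 11, 12, 17, 18]
19 → extends → [7, 8, 9, 11, 12, 17, 18, 19]
Longest non-decreasing subsequence has length 8, so deletions = 14 − 8 = 6.

6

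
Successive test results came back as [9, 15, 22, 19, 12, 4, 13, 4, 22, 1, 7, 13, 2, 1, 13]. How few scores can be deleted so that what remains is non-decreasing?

10

Fewest deletions = n − (longest non-decreasing subsequence).
Patience tails:
9 → extends → [9]
15 → extends → [9, 15]
22 → extends → [9, 15, 22]
19 → replaces 22 → [9, 15, 19]
12 → replaces 15 → [9, 12, 19]
4 → replaces 9 → [4, 12, 19]
13 → replaces 19 → [4, 12, 13]
4 → replaces 12 → [4, 4, 13]
22 → extends → [4, 4, 13, 22]
1 → replaces 4 → [1, 4, 13, 22]
7 → replaces 13 → [1, 4, 7, 22]
13 → replaces 22 → [1, 4, 7, 13]
2 → replaces 4 → [1, 2, 7, 13]
1 → replaces 2 → [1, 1, 7, 13]
13 → extends → [1, 1, 7, 13, 13]
Longest non-decreasing subsequence has length 5, so deletions = 15 − 5 = 10.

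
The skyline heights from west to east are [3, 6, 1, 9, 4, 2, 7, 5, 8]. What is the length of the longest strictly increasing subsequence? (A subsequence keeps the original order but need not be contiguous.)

4

Track the smallest tail for each achievable length (strict):
3 → extends → [3]
6 → extends → [3, 6]
1 → replaces 3 → [1, 6]
9 → extends → [1, 6, 9]
4 → replaces 6 → [1, 4, 9]
2 → replaces 4 → [1, 2, 9]
7 → replaces 9 → [1, 2, 7]
5 → replaces 7 → [1, 2, 5]
8 → extends → [1, 2, 5, 8]
Four tails, so the longest strictly increasing subsequence has length 4 (e.g. 3, 6, 7, 8).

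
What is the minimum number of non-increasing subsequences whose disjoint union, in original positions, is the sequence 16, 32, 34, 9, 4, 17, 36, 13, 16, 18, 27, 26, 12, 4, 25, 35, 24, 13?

6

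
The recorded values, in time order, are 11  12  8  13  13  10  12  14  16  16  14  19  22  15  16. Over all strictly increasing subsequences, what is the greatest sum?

Let S[i] be the best sum of a strictly increasing subsequence ending at i:
i:       1   2   3   4   5   6   7   8   9  10  11  12  13  14  15
a[i]:   11  12   8  13  13  10  12  14  16  16  14  19  22  15  16
S:      11  23   8  36  36  18  30  50  66  66  50  85 107  65  81
Maximum is 107 (e.g. 11 + 12 + 13 + 14 + 16 + 19 + 22).

107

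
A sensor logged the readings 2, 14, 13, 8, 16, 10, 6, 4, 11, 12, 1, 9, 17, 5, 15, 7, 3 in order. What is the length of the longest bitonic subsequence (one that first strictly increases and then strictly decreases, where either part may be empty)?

inc[i] = longest strictly increasing subsequence ending at i; dec[i] = longest strictly decreasing subsequence starting at i:
i:      1  2  3  4  5  6  7  8  9 10 11 12 13 14 15 16 17
a[i]:   2 14 13  8 16 10  6  4 11 12  1  9 17  5 15  7  3
inc:    1  2  2  2  3  3  2  2  4  5  1  3  6  3  6  4  2
dec:    2  6  5  4  5  4  3  2  4  4  1  3  4  2  3  2  1
Best peak at i=13 (value 17): inc=6, dec=4, length 6+4−1 = 9.

9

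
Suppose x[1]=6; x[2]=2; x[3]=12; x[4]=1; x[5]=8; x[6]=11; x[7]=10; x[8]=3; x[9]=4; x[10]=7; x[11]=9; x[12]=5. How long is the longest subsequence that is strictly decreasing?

5

Let dp[i] be the longest strictly decreasing subsequence ending at i:
i:      1  2  3  4  5  6  7  8  9 10 11 12
x[i]:   6  2 12  1  8 11 10  3  4  7  9  5
dp:     1  2  1  3  2  2  3  4  4  4  4  5
Maximum is 5.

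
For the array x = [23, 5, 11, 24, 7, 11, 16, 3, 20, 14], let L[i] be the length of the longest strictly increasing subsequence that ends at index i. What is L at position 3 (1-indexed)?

2

dp[i] = 1 + max{dp[j] : j<i, x[j]<x[i]} (or 1 if no such j):
i:      1  2  3  4  5  6  7  8  9 10
x[i]:  23  5 11 24  7 11 16  3 20 14
dp:     1  1  2  3  2  3  4  1  5  4
At index 3 the value is 2.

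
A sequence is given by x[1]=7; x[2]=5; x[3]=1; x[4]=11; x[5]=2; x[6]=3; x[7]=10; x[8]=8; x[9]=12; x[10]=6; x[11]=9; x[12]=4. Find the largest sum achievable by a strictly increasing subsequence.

30

Let S[i] be the best sum of a strictly increasing subsequence ending at i:
i:      1  2  3  4  5  6  7  8  9 10 11 12
x[i]:   7  5  1 11  2  3 10  8 12  6  9  4
S:      7  5  1 18  3  6 17 15 30 12 24 10
Maximum is 30 (e.g. 7 + 11 + 12).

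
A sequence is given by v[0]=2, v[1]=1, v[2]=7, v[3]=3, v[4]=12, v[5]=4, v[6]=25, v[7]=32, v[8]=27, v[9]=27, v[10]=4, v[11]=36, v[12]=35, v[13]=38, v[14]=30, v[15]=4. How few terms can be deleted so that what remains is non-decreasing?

Fewest deletions = n − (longest non-decreasing subsequence).
Patience tails:
2 → extends → [2]
1 → replaces 2 → [1]
7 → extends → [1, 7]
3 → replaces 7 → [1, 3]
12 → extends → [1, 3, 12]
4 → replaces 12 → [1, 3, 4]
25 → extends → [1, 3, 4, 25]
32 → extends → [1, 3, 4, 25, 32]
27 → replaces 32 → [1, 3, 4, 25, 27]
27 → extends → [1, 3, 4, 25, 27, 27]
4 → replaces 25 → [1, 3, 4, 4, 27, 27]
36 → extends → [1, 3, 4, 4, 27, 27, 36]
35 → replaces 36 → [1, 3, 4, 4, 27, 27, 35]
38 → extends → [1, 3, 4, 4, 27, 27, 35, 38]
30 → replaces 35 → [1, 3, 4, 4, 27, 27, 30, 38]
4 → replaces 27 → [1, 3, 4, 4, 4, 27, 30, 38]
Longest non-decreasing subsequence has length 8, so deletions = 16 − 8 = 8.

8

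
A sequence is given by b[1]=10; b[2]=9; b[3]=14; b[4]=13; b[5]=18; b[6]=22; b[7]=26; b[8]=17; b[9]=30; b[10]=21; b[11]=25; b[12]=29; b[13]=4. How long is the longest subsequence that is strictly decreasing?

Negate each value so 'decreasing' becomes 'increasing', then run patience tails on the negated sequence:
-10 → extends → [-10]
-9 → extends → [-10, -9]
-14 → replaces -10 → [-14, -9]
-13 → replaces -9 → [-14, -13]
-18 → replaces -14 → [-18, -13]
-22 → replaces -18 → [-22, -13]
-26 → replaces -22 → [-26, -13]
-17 → replaces -13 → [-26, -17]
-30 → replaces -26 → [-30, -17]
-21 → replaces -17 → [-30, -21]
-25 → replaces -21 → [-30, -25]
-29 → replaces -25 → [-30, -29]
-4 → extends → [-30, -29, -4]
Three tails, so the longest strictly decreasing subsequence of the original has length 3.

3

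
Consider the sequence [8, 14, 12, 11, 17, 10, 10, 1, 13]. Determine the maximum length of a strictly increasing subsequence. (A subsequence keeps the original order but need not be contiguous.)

3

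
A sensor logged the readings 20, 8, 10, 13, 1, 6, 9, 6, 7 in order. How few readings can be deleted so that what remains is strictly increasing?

6

Fewest deletions = n − (longest strictly increasing subsequence).
Patience tails:
20 → extends → [20]
8 → replaces 20 → [8]
10 → extends → [8, 10]
13 → extends → [8, 10, 13]
1 → replaces 8 → [1, 10, 13]
6 → replaces 10 → [1, 6, 13]
9 → replaces 13 → [1, 6, 9]
6 → already a tail → [1, 6, 9]
7 → replaces 9 → [1, 6, 7]
Longest strictly increasing subsequence has length 3, so deletions = 9 − 3 = 6.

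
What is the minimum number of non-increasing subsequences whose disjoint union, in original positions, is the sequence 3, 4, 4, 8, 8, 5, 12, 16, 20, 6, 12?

6

The minimum number of non-increasing subsequences covering a sequence equals the length of its longest strictly increasing subsequence.
LIS length is 6 (e.g. 3, 4, 8, 12, 16, 20), so 6 piles are needed.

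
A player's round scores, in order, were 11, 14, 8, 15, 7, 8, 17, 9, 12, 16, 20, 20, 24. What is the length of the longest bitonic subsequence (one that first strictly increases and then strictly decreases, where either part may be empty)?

inc[i] = longest strictly increasing subsequence ending at i; dec[i] = longest strictly decreasing subsequence starting at i:
i:      1  2  3  4  5  6  7  8  9 10 11 12 13
a[i]:  11 14  8 15  7  8 17  9 12 16 20 20 24
inc:    1  2  1  3  1  2  4  3  4  5  6  6  7
dec:    3  3  2  2  1  1  2  1  1  1  1  1  1
Best peak at i=13 (value 24): inc=7, dec=1, length 7+1−1 = 7.

7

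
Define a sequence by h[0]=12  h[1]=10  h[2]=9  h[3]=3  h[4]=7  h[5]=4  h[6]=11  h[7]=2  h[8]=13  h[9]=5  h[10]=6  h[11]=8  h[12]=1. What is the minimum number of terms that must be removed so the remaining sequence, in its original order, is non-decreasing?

8

Fewest deletions = n − (longest non-decreasing subsequence).
i:      0  1  2  3  4  5  6  7  8  9 10 11 12
h[i]:  12 10  9  3  7  4 11  2 13  5  6  8  1
dp:     1  1  1  1  2  2  3  1  4  3  4  5  1
max dp = 5, so deletions = 13 − 5 = 8.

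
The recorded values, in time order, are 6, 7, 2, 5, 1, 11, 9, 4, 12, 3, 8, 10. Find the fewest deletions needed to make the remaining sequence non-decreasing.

Fewest deletions = n − (longest non-decreasing subsequence).
Patience tails:
6 → extends → [6]
7 → extends → [6, 7]
2 → replaces 6 → [2, 7]
5 → replaces 7 → [2, 5]
1 → replaces 2 → [1, 5]
11 → extends → [1, 5, 11]
9 → replaces 11 → [1, 5, 9]
4 → replaces 5 → [1, 4, 9]
12 → extends → [1, 4, 9, 12]
3 → replaces 4 → [1, 3, 9, 12]
8 → replaces 9 → [1, 3, 8, 12]
10 → replaces 12 → [1, 3, 8, 10]
Longest non-decreasing subsequence has length 4, so deletions = 12 − 4 = 8.

8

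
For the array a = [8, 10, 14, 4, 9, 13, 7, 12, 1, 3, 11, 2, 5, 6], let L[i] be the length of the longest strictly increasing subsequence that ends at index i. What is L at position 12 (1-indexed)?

dp[i] = 1 + max{dp[j] : j<i, a[j]<a[i]} (or 1 if no such j):
i:      1  2  3  4  5  6  7  8  9 10 11 12 13 14
a[i]:   8 10 14  4  9 13  7 12  1  3 11  2  5  6
dp:     1  2  3  1  2  3  2  3  1  2  3  2  3  4
At index 12 the value is 2.

2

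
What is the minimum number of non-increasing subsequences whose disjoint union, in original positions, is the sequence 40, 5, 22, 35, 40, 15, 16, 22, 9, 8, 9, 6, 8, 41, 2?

5

The minimum number of non-increasing subsequences covering a sequence equals the length of its longest strictly increasing subsequence.
LIS length is 5 (e.g. 5, 22, 35, 40, 41), so 5 piles are needed.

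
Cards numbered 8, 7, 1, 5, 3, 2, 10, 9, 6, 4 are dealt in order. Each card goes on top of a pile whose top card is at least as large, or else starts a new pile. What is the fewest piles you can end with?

The minimum number of non-increasing subsequences covering a sequence equals the length of its longest strictly increasing subsequence.
LIS length is 3 (e.g. 1, 5, 10), so 3 piles are needed.

3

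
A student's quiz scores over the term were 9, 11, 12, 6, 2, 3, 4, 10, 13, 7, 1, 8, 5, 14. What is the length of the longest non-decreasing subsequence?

6

Let dp[i] be the length of the longest such subsequence ending at index i:
i:      1  2  3  4  5  6  7  8  9 10 11 12 13 14
a[i]:   9 11 12  6  2  3  4 10 13  7  1  8  5 14
dp:     1  2  3  1  1  2  3  4  5  4  1  5  4  6
Maximum dp value is 6.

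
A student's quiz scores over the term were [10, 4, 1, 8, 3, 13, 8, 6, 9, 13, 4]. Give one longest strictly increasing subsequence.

1, 3, 8, 9, 13

Patience tails give the LIS length; then backtrack through the dp parents:
10 → extends → [10]
4 → replaces 10 → [4]
1 → replaces 4 → [1]
8 → extends → [1, 8]
3 → replaces 8 → [1, 3]
13 → extends → [1, 3, 13]
8 → replaces 13 → [1, 3, 8]
6 → replaces 8 → [1, 3, 6]
9 → extends → [1, 3, 6, 9]
13 → extends → [1, 3, 6, 9, 13]
4 → replaces 6 → [1, 3, 4, 9, 13]
Length 5; one witness is 1, 3, 8, 9, 13.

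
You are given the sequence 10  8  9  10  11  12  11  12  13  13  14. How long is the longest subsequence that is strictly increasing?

7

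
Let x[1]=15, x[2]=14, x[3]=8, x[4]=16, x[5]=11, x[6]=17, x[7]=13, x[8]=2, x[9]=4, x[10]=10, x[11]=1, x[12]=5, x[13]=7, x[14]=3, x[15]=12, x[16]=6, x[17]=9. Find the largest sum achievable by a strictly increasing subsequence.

Let S[i] be the best sum of a strictly increasing subsequence ending at i:
i:      1  2  3  4  5  6  7  8  9 10 11 12 13 14 15 16 17
x[i]:  15 14  8 16 11 17 13  2  4 10  1  5  7  3 12  6  9
S:     15 14  8 31 19 48 32  2  6 18  1 11 18  5 31 17 27
Maximum is 48 (e.g. 15 + 16 + 17).

48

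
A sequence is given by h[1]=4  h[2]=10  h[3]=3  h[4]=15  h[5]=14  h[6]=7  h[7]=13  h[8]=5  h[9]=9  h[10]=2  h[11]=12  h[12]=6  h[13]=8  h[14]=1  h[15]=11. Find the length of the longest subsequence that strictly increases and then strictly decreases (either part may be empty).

8

inc[i] = longest strictly increasing subsequence ending at i; dec[i] = longest strictly decreasing subsequence starting at i:
i:      1  2  3  4  5  6  7  8  9 10 11 12 13 14 15
h[i]:   4 10  3 15 14  7 13  5  9  2 12  6  8  1 11
inc:    1  2  1  3  3  2  3  2  3  1  4  3  4  1  5
dec:    4  5  3  6  5  4  4  3  3  2  3  2  2  1  1
Best peak at i=4 (value 15): inc=3, dec=6, length 3+6−1 = 8.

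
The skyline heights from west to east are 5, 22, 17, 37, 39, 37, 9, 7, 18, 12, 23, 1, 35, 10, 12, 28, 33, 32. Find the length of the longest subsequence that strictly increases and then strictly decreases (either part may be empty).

8

inc[i] = longest strictly increasing subsequence ending at i; dec[i] = longest strictly decreasing subsequence starting at i:
i:      1  2  3  4  5  6  7  8  9 10 11 12 13 14 15 16 17 18
a[i]:   5 22 17 37 39 37  9  7 18 12 23  1 35 10 12 28 33 32
inc:    1  2  2  3  4  3  2  2  3  3  4  1  5  3  4  5  6  6
dec:    2  5  4  4  5  4  3  2  3  2  2  1  3  1  1  1  2  1
Best peak at i=5 (value 39): inc=4, dec=5, length 4+5−1 = 8.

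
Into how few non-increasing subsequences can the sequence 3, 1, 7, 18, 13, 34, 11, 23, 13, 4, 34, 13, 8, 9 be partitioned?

5

The minimum number of non-increasing subsequences covering a sequence equals the length of its longest strictly increasing subsequence.
LIS length is 5 (e.g. 3, 7, 18, 23, 34), so 5 piles are needed.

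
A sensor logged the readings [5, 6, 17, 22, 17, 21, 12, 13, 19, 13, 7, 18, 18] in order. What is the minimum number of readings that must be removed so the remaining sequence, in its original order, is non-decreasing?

Fewest deletions = n − (longest non-decreasing subsequence).
Patience tails:
5 → extends → [5]
6 → extends → [5, 6]
17 → extends → [5, 6, 17]
22 → extends → [5, 6, 17, 22]
17 → replaces 22 → [5, 6, 17, 17]
21 → extends → [5, 6, 17, 17, 21]
12 → replaces 17 → [5, 6, 12, 17, 21]
13 → replaces 17 → [5, 6, 12, 13, 21]
19 → replaces 21 → [5, 6, 12, 13, 19]
13 → replaces 19 → [5, 6, 12, 13, 13]
7 → replaces 12 → [5, 6, 7, 13, 13]
18 → extends → [5, 6, 7, 13, 13, 18]
18 → extends → [5, 6, 7, 13, 13, 18, 18]
Longest non-decreasing subsequence has length 7, so deletions = 13 − 7 = 6.

6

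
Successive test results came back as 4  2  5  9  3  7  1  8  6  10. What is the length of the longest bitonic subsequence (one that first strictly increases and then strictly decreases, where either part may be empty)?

inc[i] = longest strictly increasing subsequence ending at i; dec[i] = longest strictly decreasing subsequence starting at i:
i:      1  2  3  4  5  6  7  8  9 10
a[i]:   4  2  5  9  3  7  1  8  6 10
inc:    1  1  2  3  2  3  1  4  3  5
dec:    3  2  3  3  2  2  1  2  1  1
Best peak at i=4 (value 9): inc=3, dec=3, length 3+3−1 = 5.

5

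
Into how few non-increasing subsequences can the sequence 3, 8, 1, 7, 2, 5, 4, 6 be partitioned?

The minimum number of non-increasing subsequences covering a sequence equals the length of its longest strictly increasing subsequence.
LIS length is 4 (e.g. 1, 2, 5, 6), so 4 piles are needed.

4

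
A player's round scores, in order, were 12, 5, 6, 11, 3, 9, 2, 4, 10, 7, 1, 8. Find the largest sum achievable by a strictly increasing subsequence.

30

Let S[i] be the best sum of a strictly increasing subsequence ending at i:
i:      1  2  3  4  5  6  7  8  9 10 11 12
a[i]:  12  5  6 11  3  9  2  4 10  7  1  8
S:     12  5 11 22  3 20  2  7 30 18  1 26
Maximum is 30 (e.g. 5 + 6 + 9 + 10).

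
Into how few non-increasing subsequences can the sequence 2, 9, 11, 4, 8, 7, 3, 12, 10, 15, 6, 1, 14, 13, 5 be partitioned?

Place each on the leftmost legal pile:
2 → new pile 1 (tops now [2])
9 → new pile 2 (tops now [2, 9])
11 → new pile 3 (tops now [2, 9, 11])
4 → pile 2 (tops now [2, 4, 11])
8 → pile 3 (tops now [2, 4, 8])
7 → pile 3 (tops now [2, 4, 7])
3 → pile 2 (tops now [2, 3, 7])
12 → new pile 4 (tops now [2, 3, 7, 12])
10 → pile 4 (tops now [2, 3, 7, 10])
15 → new pile 5 (tops now [2, 3, 7, 10, 15])
6 → pile 3 (tops now [2, 3, 6, 10, 15])
1 → pile 1 (tops now [1, 3, 6, 10, 15])
14 → pile 5 (tops now [1, 3, 6, 10, 14])
13 → pile 5 (tops now [1, 3, 6, 10, 13])
5 → pile 3 (tops now [1, 3, 5, 10, 13])
Five piles.

5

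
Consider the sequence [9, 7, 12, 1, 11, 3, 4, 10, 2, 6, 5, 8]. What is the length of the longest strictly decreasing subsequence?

Negate each value so 'decreasing' becomes 'increasing', then run patience tails on the negated sequence:
-9 → extends → [-9]
-7 → extends → [-9, -7]
-12 → replaces -9 → [-12, -7]
-1 → extends → [-12, -7, -1]
-11 → replaces -7 → [-12, -11, -1]
-3 → replaces -1 → [-12, -11, -3]
-4 → replaces -3 → [-12, -11, -4]
-10 → replaces -4 → [-12, -11, -10]
-2 → extends → [-12, -11, -10, -2]
-6 → replaces -2 → [-12, -11, -10, -6]
-5 → extends → [-12, -11, -10, -6, -5]
-8 → replaces -6 → [-12, -11, -10, -8, -5]
Five tails, so the longest strictly decreasing subsequence of the original has length 5.

5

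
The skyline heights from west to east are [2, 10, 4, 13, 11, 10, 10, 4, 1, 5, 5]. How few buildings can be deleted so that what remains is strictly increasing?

Fewest deletions = n − (longest strictly increasing subsequence).
Patience tails:
2 → extends → [2]
10 → extends → [2, 10]
4 → replaces 10 → [2, 4]
13 → extends → [2, 4, 13]
11 → replaces 13 → [2, 4, 11]
10 → replaces 11 → [2, 4, 10]
10 → already a tail → [2, 4, 10]
4 → already a tail → [2, 4, 10]
1 → replaces 2 → [1, 4, 10]
5 → replaces 10 → [1, 4, 5]
5 → already a tail → [1, 4, 5]
Longest strictly increasing subsequence has length 3, so deletions = 11 − 3 = 8.

8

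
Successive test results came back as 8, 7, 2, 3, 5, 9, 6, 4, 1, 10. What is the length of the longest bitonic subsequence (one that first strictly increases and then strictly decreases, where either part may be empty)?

inc[i] = longest strictly increasing subsequence ending at i; dec[i] = longest strictly decreasing subsequence starting at i:
i:      1  2  3  4  5  6  7  8  9 10
a[i]:   8  7  2  3  5  9  6  4  1 10
inc:    1  1  1  2  3  4  4  3  1  5
dec:    5  4  2  2  3  4  3  2  1  1
Best peak at i=6 (value 9): inc=4, dec=4, length 4+4−1 = 7.

7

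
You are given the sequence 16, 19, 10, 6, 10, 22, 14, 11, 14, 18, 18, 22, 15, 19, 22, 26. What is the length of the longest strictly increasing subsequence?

Let dp[i] be the length of the longest such subsequence ending at index i:
i:      1  2  3  4  5  6  7  8  9 10 11 12 13 14 15 16
a[i]:  16 19 10  6 10 22 14 11 14 18 18 22 15 19 22 26
dp:     1  2  1  1  2  3  3  3  4  5  5  6  5  6  7  8
Maximum dp value is 8.

8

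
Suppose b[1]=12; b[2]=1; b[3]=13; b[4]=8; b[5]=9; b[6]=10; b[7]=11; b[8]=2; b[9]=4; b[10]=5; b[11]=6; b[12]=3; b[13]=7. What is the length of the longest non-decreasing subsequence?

6

Let dp[i] be the length of the longest such subsequence ending at index i:
i:      1  2  3  4  5  6  7  8  9 10 11 12 13
b[i]:  12  1 13  8  9 10 11  2  4  5  6  3  7
dp:     1  1  2  2  3  4  5  2  3  4  5  3  6
Maximum dp value is 6.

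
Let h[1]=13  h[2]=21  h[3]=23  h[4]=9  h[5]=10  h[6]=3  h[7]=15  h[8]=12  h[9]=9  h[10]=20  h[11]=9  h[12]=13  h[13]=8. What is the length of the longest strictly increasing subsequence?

Track the smallest tail for each achievable length (strict):
13 → extends → [13]
21 → extends → [13, 21]
23 → extends → [13, 21, 23]
9 → replaces 13 → [9, 21, 23]
10 → replaces 21 → [9, 10, 23]
3 → replaces 9 → [3, 10, 23]
15 → replaces 23 → [3, 10, 15]
12 → replaces 15 → [3, 10, 12]
9 → replaces 10 → [3, 9, 12]
20 → extends → [3, 9, 12, 20]
9 → already a tail → [3, 9, 12, 20]
13 → replaces 20 → [3, 9, 12, 13]
8 → replaces 9 → [3, 8, 12, 13]
Four tails, so the longest strictly increasing subsequence has length 4 (e.g. 9, 10, 15, 20).

4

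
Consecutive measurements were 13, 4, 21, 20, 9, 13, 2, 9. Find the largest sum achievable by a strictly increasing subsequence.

Let S[i] be the best sum of a strictly increasing subsequence ending at i:
i:      1  2  3  4  5  6  7  8
a[i]:  13  4 21 20  9 13  2  9
S:     13  4 34 33 13 26  2 13
Maximum is 34 (e.g. 13 + 21).

34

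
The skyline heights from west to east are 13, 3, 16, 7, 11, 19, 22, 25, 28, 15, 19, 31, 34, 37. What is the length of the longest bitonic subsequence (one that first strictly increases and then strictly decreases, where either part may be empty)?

inc[i] = longest strictly increasing subsequence ending at i; dec[i] = longest strictly decreasing subsequence starting at i:
i:      1  2  3  4  5  6  7  8  9 10 11 12 13 14
a[i]:  13  3 16  7 11 19 22 25 28 15 19 31 34 37
inc:    1  1  2  2  3  4  5  6  7  4  5  8  9 10
dec:    2  1  2  1  1  2  2  2  2  1  1  1  1  1
Best peak at i=14 (value 37): inc=10, dec=1, length 10+1−1 = 10.

10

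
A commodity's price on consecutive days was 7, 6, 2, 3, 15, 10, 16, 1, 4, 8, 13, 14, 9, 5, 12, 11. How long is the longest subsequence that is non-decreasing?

6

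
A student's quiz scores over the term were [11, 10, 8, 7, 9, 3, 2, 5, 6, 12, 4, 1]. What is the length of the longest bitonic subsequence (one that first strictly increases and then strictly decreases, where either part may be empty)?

7

inc[i] = longest strictly increasing subsequence ending at i; dec[i] = longest strictly decreasing subsequence starting at i:
i:      1  2  3  4  5  6  7  8  9 10 11 12
a[i]:  11 10  8  7  9  3  2  5  6 12  4  1
inc:    1  1  1  1  2  1  1  2  3  4  2  1
dec:    7  6  5  4  4  3  2  3  3  3  2  1
Best peak at i=1 (value 11): inc=1, dec=7, length 1+7−1 = 7.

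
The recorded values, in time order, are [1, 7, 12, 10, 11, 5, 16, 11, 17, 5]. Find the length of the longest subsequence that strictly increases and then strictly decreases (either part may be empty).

7

inc[i] = longest strictly increasing subsequence ending at i; dec[i] = longest strictly decreasing subsequence starting at i:
i:      1  2  3  4  5  6  7  8  9 10
a[i]:   1  7 12 10 11  5 16 11 17  5
inc:    1  2  3  3  4  2  5  4  6  2
dec:    1  2  3  2  2  1  3  2  2  1
Best peak at i=7 (value 16): inc=5, dec=3, length 5+3−1 = 7.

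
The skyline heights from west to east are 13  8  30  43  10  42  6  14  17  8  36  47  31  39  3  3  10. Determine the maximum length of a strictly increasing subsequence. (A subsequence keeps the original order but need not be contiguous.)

6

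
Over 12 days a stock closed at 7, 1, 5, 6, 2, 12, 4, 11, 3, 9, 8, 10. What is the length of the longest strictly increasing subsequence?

5

Track the smallest tail for each achievable length (strict):
7 → extends → [7]
1 → replaces 7 → [1]
5 → extends → [1, 5]
6 → extends → [1, 5, 6]
2 → replaces 5 → [1, 2, 6]
12 → extends → [1, 2, 6, 12]
4 → replaces 6 → [1, 2, 4, 12]
11 → replaces 12 → [1, 2, 4, 11]
3 → replaces 4 → [1, 2, 3, 11]
9 → replaces 11 → [1, 2, 3, 9]
8 → replaces 9 → [1, 2, 3, 8]
10 → extends → [1, 2, 3, 8, 10]
Five tails, so the longest strictly increasing subsequence has length 5 (e.g. 1, 5, 6, 9, 10).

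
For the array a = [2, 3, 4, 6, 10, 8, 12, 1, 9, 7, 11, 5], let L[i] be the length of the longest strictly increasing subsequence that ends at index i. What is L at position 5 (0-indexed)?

5

dp[i] = 1 + max{dp[j] : j<i, a[j]<a[i]} (or 1 if no such j):
i:      0  1  2  3  4  5  6  7  8  9 10 11
a[i]:   2  3  4  6 10  8 12  1  9  7 11  5
dp:     1  2  3  4  5  5  6  1  6  5  7  4
At index 5 the value is 5.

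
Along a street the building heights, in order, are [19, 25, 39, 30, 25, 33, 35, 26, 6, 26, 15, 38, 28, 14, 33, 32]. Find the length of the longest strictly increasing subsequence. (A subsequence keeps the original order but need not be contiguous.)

Track the smallest tail for each achievable length (strict):
19 → extends → [19]
25 → extends → [19, 25]
39 → extends → [19, 25, 39]
30 → replaces 39 → [19, 25, 30]
25 → already a tail → [19, 25, 30]
33 → extends → [19, 25, 30, 33]
35 → extends → [19, 25, 30, 33, 35]
26 → replaces 30 → [19, 25, 26, 33, 35]
6 → replaces 19 → [6, 25, 26, 33, 35]
26 → already a tail → [6, 25, 26, 33, 35]
15 → replaces 25 → [6, 15, 26, 33, 35]
38 → extends → [6, 15, 26, 33, 35, 38]
28 → replaces 33 → [6, 15, 26, 28, 35, 38]
14 → replaces 15 → [6, 14, 26, 28, 35, 38]
33 → replaces 35 → [6, 14, 26, 28, 33, 38]
32 → replaces 33 → [6, 14, 26, 28, 32, 38]
Six tails, so the longest strictly increasing subsequence has length 6 (e.g. 19, 25, 30, 33, 35, 38).

6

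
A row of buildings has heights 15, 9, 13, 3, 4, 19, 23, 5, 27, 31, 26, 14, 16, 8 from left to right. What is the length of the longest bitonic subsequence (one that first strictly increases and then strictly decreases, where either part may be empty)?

9

inc[i] = longest strictly increasing subsequence ending at i; dec[i] = longest strictly decreasing subsequence starting at i:
i:      1  2  3  4  5  6  7  8  9 10 11 12 13 14
a[i]:  15  9 13  3  4 19 23  5 27 31 26 14 16  8
inc:    1  1  2  1  2  3  4  3  5  6  5  4  5  4
dec:    3  2  2  1  1  3  3  1  4  4  3  2  2  1
Best peak at i=10 (value 31): inc=6, dec=4, length 6+4−1 = 9.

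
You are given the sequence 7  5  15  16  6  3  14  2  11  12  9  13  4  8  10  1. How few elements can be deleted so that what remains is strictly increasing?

Fewest deletions = n − (longest strictly increasing subsequence).
Patience tails:
7 → extends → [7]
5 → replaces 7 → [5]
15 → extends → [5, 15]
16 → extends → [5, 15, 16]
6 → replaces 15 → [5, 6, 16]
3 → replaces 5 → [3, 6, 16]
14 → replaces 16 → [3, 6, 14]
2 → replaces 3 → [2, 6, 14]
11 → replaces 14 → [2, 6, 11]
12 → extends → [2, 6, 11, 12]
9 → replaces 11 → [2, 6, 9, 12]
13 → extends → [2, 6, 9, 12, 13]
4 → replaces 6 → [2, 4, 9, 12, 13]
8 → replaces 9 → [2, 4, 8, 12, 13]
10 → replaces 12 → [2, 4, 8, 10, 13]
1 → replaces 2 → [1, 4, 8, 10, 13]
Longest strictly increasing subsequence has length 5, so deletions = 16 − 5 = 11.

11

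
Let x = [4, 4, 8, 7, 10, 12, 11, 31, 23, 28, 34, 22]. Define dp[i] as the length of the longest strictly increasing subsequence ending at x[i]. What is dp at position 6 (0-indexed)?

4

dp[i] = 1 + max{dp[j] : j<i, x[j]<x[i]} (or 1 if no such j):
i:      0  1  2  3  4  5  6  7  8  9 10 11
x[i]:   4  4  8  7 10 12 11 31 23 28 34 22
dp:     1  1  2  2  3  4  4  5  5  6  7  5
At index 6 the value is 4.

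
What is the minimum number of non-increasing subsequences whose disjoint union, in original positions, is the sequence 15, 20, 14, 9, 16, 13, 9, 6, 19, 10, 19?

Place each on the leftmost legal pile:
15 → new pile 1 (tops now [15])
20 → new pile 2 (tops now [15, 20])
14 → pile 1 (tops now [14, 20])
9 → pile 1 (tops now [9, 20])
16 → pile 2 (tops now [9, 16])
13 → pile 2 (tops now [9, 13])
9 → pile 1 (tops now [9, 13])
6 → pile 1 (tops now [6, 13])
19 → new pile 3 (tops now [6, 13, 19])
10 → pile 2 (tops now [6, 10, 19])
19 → pile 3 (tops now [6, 10, 19])
Three piles.

3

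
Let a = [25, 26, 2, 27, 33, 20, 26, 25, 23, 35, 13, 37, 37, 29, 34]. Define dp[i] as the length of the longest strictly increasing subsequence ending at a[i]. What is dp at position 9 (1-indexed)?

3

dp[i] = 1 + max{dp[j] : j<i, a[j]<a[i]} (or 1 if no such j):
i:      1  2  3  4  5  6  7  8  9 10 11 12 13 14 15
a[i]:  25 26  2 27 33 20 26 25 23 35 13 37 37 29 34
dp:     1  2  1  3  4  2  3  3  3  5  2  6  6  4  5
At index 9 the value is 3.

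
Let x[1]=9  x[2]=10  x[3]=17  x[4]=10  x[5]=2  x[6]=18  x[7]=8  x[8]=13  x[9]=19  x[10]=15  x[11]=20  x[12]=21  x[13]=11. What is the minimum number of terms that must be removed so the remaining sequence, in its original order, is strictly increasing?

Fewest deletions = n − (longest strictly increasing subsequence).
Patience tails:
9 → extends → [9]
10 → extends → [9, 10]
17 → extends → [9, 10, 17]
10 → already a tail → [9, 10, 17]
2 → replaces 9 → [2, 10, 17]
18 → extends → [2, 10, 17, 18]
8 → replaces 10 → [2, 8, 17, 18]
13 → replaces 17 → [2, 8, 13, 18]
19 → extends → [2, 8, 13, 18, 19]
15 → replaces 18 → [2, 8, 13, 15, 19]
20 → extends → [2, 8, 13, 15, 19, 20]
21 → extends → [2, 8, 13, 15, 19, 20, 21]
11 → replaces 13 → [2, 8, 11, 15, 19, 20, 21]
Longest strictly increasing subsequence has length 7, so deletions = 13 − 7 = 6.

6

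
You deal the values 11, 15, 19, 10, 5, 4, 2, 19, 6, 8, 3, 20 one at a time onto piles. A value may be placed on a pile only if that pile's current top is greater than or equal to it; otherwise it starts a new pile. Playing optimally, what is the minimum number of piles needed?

4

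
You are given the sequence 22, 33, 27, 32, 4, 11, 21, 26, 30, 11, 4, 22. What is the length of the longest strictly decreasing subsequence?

Negate each value so 'decreasing' becomes 'increasing', then run patience tails on the negated sequence:
-22 → extends → [-22]
-33 → replaces -22 → [-33]
-27 → extends → [-33, -27]
-32 → replaces -27 → [-33, -32]
-4 → extends → [-33, -32, -4]
-11 → replaces -4 → [-33, -32, -11]
-21 → replaces -11 → [-33, -32, -21]
-26 → replaces -21 → [-33, -32, -26]
-30 → replaces -26 → [-33, -32, -30]
-11 → extends → [-33, -32, -30, -11]
-4 → extends → [-33, -32, -30, -11, -4]
-22 → replaces -11 → [-33, -32, -30, -22, -4]
Five tails, so the longest strictly decreasing subsequence of the original has length 5.

5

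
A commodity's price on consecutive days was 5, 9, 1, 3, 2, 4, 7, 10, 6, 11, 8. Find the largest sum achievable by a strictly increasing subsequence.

Let S[i] be the best sum of a strictly increasing subsequence ending at i:
i:      1  2  3  4  5  6  7  8  9 10 11
a[i]:   5  9  1  3  2  4  7 10  6 11  8
S:      5 14  1  4  3  8 15 25 14 36 23
Maximum is 36 (e.g. 1 + 3 + 4 + 7 + 10 + 11).

36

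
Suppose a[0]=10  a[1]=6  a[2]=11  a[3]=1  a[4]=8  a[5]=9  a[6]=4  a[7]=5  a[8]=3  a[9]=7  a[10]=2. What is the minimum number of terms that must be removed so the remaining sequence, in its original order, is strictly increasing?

7

Fewest deletions = n − (longest strictly increasing subsequence).
Patience tails:
10 → extends → [10]
6 → replaces 10 → [6]
11 → extends → [6, 11]
1 → replaces 6 → [1, 11]
8 → replaces 11 → [1, 8]
9 → extends → [1, 8, 9]
4 → replaces 8 → [1, 4, 9]
5 → replaces 9 → [1, 4, 5]
3 → replaces 4 → [1, 3, 5]
7 → extends → [1, 3, 5, 7]
2 → replaces 3 → [1, 2, 5, 7]
Longest strictly increasing subsequence has length 4, so deletions = 11 − 4 = 7.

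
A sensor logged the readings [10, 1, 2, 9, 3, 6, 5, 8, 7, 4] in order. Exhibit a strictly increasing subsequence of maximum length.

1, 2, 3, 6, 8

Patience tails give the LIS length; then backtrack through the dp parents:
10 → extends → [10]
1 → replaces 10 → [1]
2 → extends → [1, 2]
9 → extends → [1, 2, 9]
3 → replaces 9 → [1, 2, 3]
6 → extends → [1, 2, 3, 6]
5 → replaces 6 → [1, 2, 3, 5]
8 → extends → [1, 2, 3, 5, 8]
7 → replaces 8 → [1, 2, 3, 5, 7]
4 → replaces 5 → [1, 2, 3, 4, 7]
Length 5; one witness is 1, 2, 3, 6, 8.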